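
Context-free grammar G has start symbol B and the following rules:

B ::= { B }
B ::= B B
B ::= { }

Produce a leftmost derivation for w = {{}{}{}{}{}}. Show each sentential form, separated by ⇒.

B ⇒ {B} ⇒ {BB} ⇒ {BBB} ⇒ {BBBB} ⇒ {BBBBB} ⇒ {{}BBBB} ⇒ {{}{}BBB} ⇒ {{}{}{}BB} ⇒ {{}{}{}{}B} ⇒ {{}{}{}{}{}}

B ⇒ {B}   [B ::= { B }]
{B} ⇒ {BB}   [B ::= B B]
{BB} ⇒ {BBB}   [B ::= B B]
{BBB} ⇒ {BBBB}   [B ::= B B]
{BBBB} ⇒ {BBBBB}   [B ::= B B]
{BBBBB} ⇒ {{}BBBB}   [B ::= { }]
{{}BBBB} ⇒ {{}{}BBB}   [B ::= { }]
{{}{}BBB} ⇒ {{}{}{}BB}   [B ::= { }]
{{}{}{}BB} ⇒ {{}{}{}{}B}   [B ::= { }]
{{}{}{}{}B} ⇒ {{}{}{}{}{}}   [B ::= { }]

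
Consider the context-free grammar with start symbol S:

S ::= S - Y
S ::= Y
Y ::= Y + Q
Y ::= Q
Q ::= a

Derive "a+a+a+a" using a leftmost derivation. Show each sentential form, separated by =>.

S => Y   [S ::= Y]
Y => Y+Q   [Y ::= Y + Q]
Y+Q => Y+Q+Q   [Y ::= Y + Q]
Y+Q+Q => Y+Q+Q+Q   [Y ::= Y + Q]
Y+Q+Q+Q => Q+Q+Q+Q   [Y ::= Q]
Q+Q+Q+Q => a+Q+Q+Q   [Q ::= a]
a+Q+Q+Q => a+a+Q+Q   [Q ::= a]
a+a+Q+Q => a+a+a+Q   [Q ::= a]
a+a+a+Q => a+a+a+a   [Q ::= a]

S => Y => Y+Q => Y+Q+Q => Y+Q+Q+Q => Q+Q+Q+Q => a+Q+Q+Q => a+a+Q+Q => a+a+a+Q => a+a+a+a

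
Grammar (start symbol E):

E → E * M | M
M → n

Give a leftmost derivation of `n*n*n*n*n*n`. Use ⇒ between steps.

E ⇒ E*M   [E → E * M]
E*M ⇒ E*M*M   [E → E * M]
E*M*M ⇒ E*M*M*M   [E → E * M]
E*M*M*M ⇒ E*M*M*M*M   [E → E * M]
E*M*M*M*M ⇒ E*M*M*M*M*M   [E → E * M]
E*M*M*M*M*M ⇒ M*M*M*M*M*M   [E → M]
M*M*M*M*M*M ⇒ n*M*M*M*M*M   [M → n]
n*M*M*M*M*M ⇒ n*n*M*M*M*M   [M → n]
n*n*M*M*M*M ⇒ n*n*n*M*M*M   [M → n]
n*n*n*M*M*M ⇒ n*n*n*n*M*M   [M → n]
n*n*n*n*M*M ⇒ n*n*n*n*n*M   [M → n]
n*n*n*n*n*M ⇒ n*n*n*n*n*n   [M → n]

E ⇒ E*M ⇒ E*M*M ⇒ E*M*M*M ⇒ E*M*M*M*M ⇒ E*M*M*M*M*M ⇒ M*M*M*M*M*M ⇒ n*M*M*M*M*M ⇒ n*n*M*M*M*M ⇒ n*n*n*M*M*M ⇒ n*n*n*n*M*M ⇒ n*n*n*n*n*M ⇒ n*n*n*n*n*n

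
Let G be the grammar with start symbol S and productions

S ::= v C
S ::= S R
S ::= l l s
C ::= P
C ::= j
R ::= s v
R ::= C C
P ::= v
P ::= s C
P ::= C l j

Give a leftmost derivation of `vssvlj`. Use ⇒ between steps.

S ⇒ vC ⇒ vP ⇒ vsC ⇒ vsP ⇒ vssC ⇒ vssP ⇒ vssClj ⇒ vssPlj ⇒ vssvlj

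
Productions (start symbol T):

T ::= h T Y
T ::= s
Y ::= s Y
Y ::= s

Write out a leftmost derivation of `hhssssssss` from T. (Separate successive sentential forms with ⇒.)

T ⇒ hTY ⇒ hhTYY ⇒ hhsYY ⇒ hhssYY ⇒ hhsssYY ⇒ hhssssYY ⇒ hhsssssYY ⇒ hhssssssYY ⇒ hhsssssssY ⇒ hhssssssss

T ⇒ hTY   [T ::= h T Y]
hTY ⇒ hhTYY   [T ::= h T Y]
hhTYY ⇒ hhsYY   [T ::= s]
hhsYY ⇒ hhssYY   [Y ::= s Y]
hhssYY ⇒ hhsssYY   [Y ::= s Y]
hhsssYY ⇒ hhssssYY   [Y ::= s Y]
hhssssYY ⇒ hhsssssYY   [Y ::= s Y]
hhsssssYY ⇒ hhssssssYY   [Y ::= s Y]
hhssssssYY ⇒ hhsssssssY   [Y ::= s]
hhsssssssY ⇒ hhssssssss   [Y ::= s]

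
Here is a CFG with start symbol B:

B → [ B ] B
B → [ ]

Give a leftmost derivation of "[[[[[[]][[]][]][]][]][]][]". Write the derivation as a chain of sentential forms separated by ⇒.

B ⇒ [B]B   [B → [ B ] B]
[B]B ⇒ [[B]B]B   [B → [ B ] B]
[[B]B]B ⇒ [[[B]B]B]B   [B → [ B ] B]
[[[B]B]B]B ⇒ [[[[B]B]B]B]B   [B → [ B ] B]
[[[[B]B]B]B]B ⇒ [[[[[B]B]B]B]B]B   [B → [ B ] B]
[[[[[B]B]B]B]B]B ⇒ [[[[[[]]B]B]B]B]B   [B → [ ]]
[[[[[[]]B]B]B]B]B ⇒ [[[[[[]][B]B]B]B]B]B   [B → [ B ] B]
[[[[[[]][B]B]B]B]B]B ⇒ [[[[[[]][[]]B]B]B]B]B   [B → [ ]]
[[[[[[]][[]]B]B]B]B]B ⇒ [[[[[[]][[]][]]B]B]B]B   [B → [ ]]
[[[[[[]][[]][]]B]B]B]B ⇒ [[[[[[]][[]][]][]]B]B]B   [B → [ ]]
[[[[[[]][[]][]][]]B]B]B ⇒ [[[[[[]][[]][]][]][]]B]B   [B → [ ]]
[[[[[[]][[]][]][]][]]B]B ⇒ [[[[[[]][[]][]][]][]][]]B   [B → [ ]]
[[[[[[]][[]][]][]][]][]]B ⇒ [[[[[[]][[]][]][]][]][]][]   [B → [ ]]

B ⇒ [B]B ⇒ [[B]B]B ⇒ [[[B]B]B]B ⇒ [[[[B]B]B]B]B ⇒ [[[[[B]B]B]B]B]B ⇒ [[[[[[]]B]B]B]B]B ⇒ [[[[[[]][B]B]B]B]B]B ⇒ [[[[[[]][[]]B]B]B]B]B ⇒ [[[[[[]][[]][]]B]B]B]B ⇒ [[[[[[]][[]][]][]]B]B]B ⇒ [[[[[[]][[]][]][]][]]B]B ⇒ [[[[[[]][[]][]][]][]][]]B ⇒ [[[[[[]][[]][]][]][]][]][]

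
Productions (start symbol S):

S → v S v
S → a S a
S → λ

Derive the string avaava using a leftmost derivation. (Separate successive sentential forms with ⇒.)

S⇒aSa⇒avSva⇒avaSava⇒avaava

S ⇒ aSa   [S → a S a]
aSa ⇒ avSva   [S → v S v]
avSva ⇒ avaSava   [S → a S a]
avaSava ⇒ avaava   [S → λ]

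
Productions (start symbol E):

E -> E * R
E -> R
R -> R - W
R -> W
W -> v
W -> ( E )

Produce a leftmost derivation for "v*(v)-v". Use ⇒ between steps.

E ⇒ E*R ⇒ R*R ⇒ W*R ⇒ v*R ⇒ v*R-W ⇒ v*W-W ⇒ v*(E)-W ⇒ v*(R)-W ⇒ v*(W)-W ⇒ v*(v)-W ⇒ v*(v)-v

E ⇒ E*R   [E -> E * R]
E*R ⇒ R*R   [E -> R]
R*R ⇒ W*R   [R -> W]
W*R ⇒ v*R   [W -> v]
v*R ⇒ v*R-W   [R -> R - W]
v*R-W ⇒ v*W-W   [R -> W]
v*W-W ⇒ v*(E)-W   [W -> ( E )]
v*(E)-W ⇒ v*(R)-W   [E -> R]
v*(R)-W ⇒ v*(W)-W   [R -> W]
v*(W)-W ⇒ v*(v)-W   [W -> v]
v*(v)-W ⇒ v*(v)-v   [W -> v]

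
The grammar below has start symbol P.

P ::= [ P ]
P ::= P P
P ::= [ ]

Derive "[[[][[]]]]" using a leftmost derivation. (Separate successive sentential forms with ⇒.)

P ⇒ [P] ⇒ [[P]] ⇒ [[PP]] ⇒ [[[]P]] ⇒ [[[][P]]] ⇒ [[[][[]]]]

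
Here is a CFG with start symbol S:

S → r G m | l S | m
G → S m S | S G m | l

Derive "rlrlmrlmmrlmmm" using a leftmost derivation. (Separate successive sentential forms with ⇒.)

S⇒rGm⇒rSGmm⇒rlSGmm⇒rlrGmGmm⇒rlrlmGmm⇒rlrlmSmSmm⇒rlrlmrGmmSmm⇒rlrlmrlmmSmm⇒rlrlmrlmmrGmmm⇒rlrlmrlmmrlmmm

S ⇒ rGm   [S → r G m]
rGm ⇒ rSGmm   [G → S G m]
rSGmm ⇒ rlSGmm   [S → l S]
rlSGmm ⇒ rlrGmGmm   [S → r G m]
rlrGmGmm ⇒ rlrlmGmm   [G → l]
rlrlmGmm ⇒ rlrlmSmSmm   [G → S m S]
rlrlmSmSmm ⇒ rlrlmrGmmSmm   [S → r G m]
rlrlmrGmmSmm ⇒ rlrlmrlmmSmm   [G → l]
rlrlmrlmmSmm ⇒ rlrlmrlmmrGmmm   [S → r G m]
rlrlmrlmmrGmmm ⇒ rlrlmrlmmrlmmm   [G → l]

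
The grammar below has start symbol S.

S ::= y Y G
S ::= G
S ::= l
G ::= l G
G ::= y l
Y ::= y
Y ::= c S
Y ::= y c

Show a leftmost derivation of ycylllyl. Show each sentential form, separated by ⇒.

S ⇒ yYG ⇒ ycSG ⇒ ycGG ⇒ ycylG ⇒ ycyllG ⇒ ycylllG ⇒ ycylllyl

S ⇒ yYG   [S ::= y Y G]
yYG ⇒ ycSG   [Y ::= c S]
ycSG ⇒ ycGG   [S ::= G]
ycGG ⇒ ycylG   [G ::= y l]
ycylG ⇒ ycyllG   [G ::= l G]
ycyllG ⇒ ycylllG   [G ::= l G]
ycylllG ⇒ ycylllyl   [G ::= y l]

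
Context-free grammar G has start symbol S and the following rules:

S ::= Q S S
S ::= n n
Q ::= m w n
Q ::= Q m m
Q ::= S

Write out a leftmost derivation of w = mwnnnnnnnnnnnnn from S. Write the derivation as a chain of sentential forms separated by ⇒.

S ⇒ QSS ⇒ SSS ⇒ QSSSS ⇒ SSSSS ⇒ QSSSSSS ⇒ mwnSSSSSS ⇒ mwnnnSSSSS ⇒ mwnnnnnSSSS ⇒ mwnnnnnnnSSS ⇒ mwnnnnnnnnnSS ⇒ mwnnnnnnnnnnnS ⇒ mwnnnnnnnnnnnnn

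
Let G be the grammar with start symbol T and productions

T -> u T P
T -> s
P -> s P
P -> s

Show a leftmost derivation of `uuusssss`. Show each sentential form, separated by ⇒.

T ⇒ uTP ⇒ uuTPP ⇒ uuuTPPP ⇒ uuusPPP ⇒ uuussPPP ⇒ uuusssPP ⇒ uuussssP ⇒ uuusssss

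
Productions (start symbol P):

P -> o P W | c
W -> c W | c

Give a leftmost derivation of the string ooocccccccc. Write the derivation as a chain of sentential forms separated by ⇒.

P ⇒ oPW ⇒ ooPWW ⇒ oooPWWW ⇒ ooocWWW ⇒ oooccWWW ⇒ ooocccWWW ⇒ oooccccWWW ⇒ ooocccccWW ⇒ oooccccccWW ⇒ ooocccccccW ⇒ ooocccccccc

P ⇒ oPW   [P -> o P W]
oPW ⇒ ooPWW   [P -> o P W]
ooPWW ⇒ oooPWWW   [P -> o P W]
oooPWWW ⇒ ooocWWW   [P -> c]
ooocWWW ⇒ oooccWWW   [W -> c W]
oooccWWW ⇒ ooocccWWW   [W -> c W]
ooocccWWW ⇒ oooccccWWW   [W -> c W]
oooccccWWW ⇒ ooocccccWW   [W -> c]
ooocccccWW ⇒ oooccccccWW   [W -> c W]
oooccccccWW ⇒ ooocccccccW   [W -> c]
ooocccccccW ⇒ ooocccccccc   [W -> c]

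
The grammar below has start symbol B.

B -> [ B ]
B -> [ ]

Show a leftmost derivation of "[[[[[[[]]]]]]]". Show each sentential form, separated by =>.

B => [B] => [[B]] => [[[B]]] => [[[[B]]]] => [[[[[B]]]]] => [[[[[[B]]]]]] => [[[[[[[]]]]]]]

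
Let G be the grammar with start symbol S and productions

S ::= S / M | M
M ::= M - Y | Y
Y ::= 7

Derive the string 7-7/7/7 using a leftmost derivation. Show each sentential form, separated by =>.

S => S/M => S/M/M => M/M/M => M-Y/M/M => Y-Y/M/M => 7-Y/M/M => 7-7/M/M => 7-7/Y/M => 7-7/7/M => 7-7/7/Y => 7-7/7/7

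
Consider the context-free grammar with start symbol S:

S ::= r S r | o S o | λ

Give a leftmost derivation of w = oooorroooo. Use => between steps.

S => oSo   [S ::= o S o]
oSo => ooSoo   [S ::= o S o]
ooSoo => oooSooo   [S ::= o S o]
oooSooo => ooooSoooo   [S ::= o S o]
ooooSoooo => oooorSroooo   [S ::= r S r]
oooorSroooo => oooorroooo   [S ::= λ]

S => oSo => ooSoo => oooSooo => ooooSoooo => oooorSroooo => oooorroooo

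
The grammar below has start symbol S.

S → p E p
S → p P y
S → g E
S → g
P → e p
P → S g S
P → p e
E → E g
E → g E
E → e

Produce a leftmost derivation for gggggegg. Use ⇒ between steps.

S⇒gE⇒gEg⇒ggEg⇒gggEg⇒ggggEg⇒ggggEgg⇒gggggEgg⇒gggggegg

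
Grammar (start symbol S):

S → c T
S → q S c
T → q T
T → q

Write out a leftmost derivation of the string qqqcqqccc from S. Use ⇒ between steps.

S⇒qSc⇒qqScc⇒qqqSccc⇒qqqcTccc⇒qqqcqTccc⇒qqqcqqccc

S ⇒ qSc   [S → q S c]
qSc ⇒ qqScc   [S → q S c]
qqScc ⇒ qqqSccc   [S → q S c]
qqqSccc ⇒ qqqcTccc   [S → c T]
qqqcTccc ⇒ qqqcqTccc   [T → q T]
qqqcqTccc ⇒ qqqcqqccc   [T → q]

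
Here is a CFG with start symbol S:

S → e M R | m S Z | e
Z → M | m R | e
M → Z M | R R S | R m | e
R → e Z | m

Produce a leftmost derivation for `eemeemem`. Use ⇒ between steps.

S⇒eMR⇒eRRSR⇒eeZRSR⇒eemRRSR⇒eemeZRSR⇒eemeeRSR⇒eemeemSR⇒eemeemeR⇒eemeemem

S ⇒ eMR   [S → e M R]
eMR ⇒ eRRSR   [M → R R S]
eRRSR ⇒ eeZRSR   [R → e Z]
eeZRSR ⇒ eemRRSR   [Z → m R]
eemRRSR ⇒ eemeZRSR   [R → e Z]
eemeZRSR ⇒ eemeeRSR   [Z → e]
eemeeRSR ⇒ eemeemSR   [R → m]
eemeemSR ⇒ eemeemeR   [S → e]
eemeemeR ⇒ eemeemem   [R → m]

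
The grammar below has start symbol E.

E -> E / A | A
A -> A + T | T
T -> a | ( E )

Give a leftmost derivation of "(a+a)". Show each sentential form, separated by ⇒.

E ⇒ A ⇒ T ⇒ (E) ⇒ (A) ⇒ (A+T) ⇒ (T+T) ⇒ (a+T) ⇒ (a+a)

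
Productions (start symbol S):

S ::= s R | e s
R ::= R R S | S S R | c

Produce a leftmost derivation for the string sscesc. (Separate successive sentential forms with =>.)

S => sR => sSSR => ssRSR => sscSR => sscesR => sscesc

S => sR   [S ::= s R]
sR => sSSR   [R ::= S S R]
sSSR => ssRSR   [S ::= s R]
ssRSR => sscSR   [R ::= c]
sscSR => sscesR   [S ::= e s]
sscesR => sscesc   [R ::= c]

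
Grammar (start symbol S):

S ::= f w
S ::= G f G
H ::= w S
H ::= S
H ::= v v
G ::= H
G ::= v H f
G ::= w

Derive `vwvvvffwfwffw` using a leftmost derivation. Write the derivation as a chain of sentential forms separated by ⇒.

S⇒GfG⇒vHffG⇒vSffG⇒vGfGffG⇒vHfGffG⇒vwSfGffG⇒vwGfGfGffG⇒vwvHffGfGffG⇒vwvvvffGfGffG⇒vwvvvffwfGffG⇒vwvvvffwfwffG⇒vwvvvffwfwffw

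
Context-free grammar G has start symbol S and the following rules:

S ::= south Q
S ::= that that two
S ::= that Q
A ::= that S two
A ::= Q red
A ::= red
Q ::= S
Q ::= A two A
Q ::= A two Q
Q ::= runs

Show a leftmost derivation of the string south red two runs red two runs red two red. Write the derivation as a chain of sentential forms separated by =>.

S => south Q => south A two Q => south red two Q => south red two A two A => south red two Q red two A => south red two A two Q red two A => south red two Q red two Q red two A => south red two runs red two Q red two A => south red two runs red two runs red two A => south red two runs red two runs red two red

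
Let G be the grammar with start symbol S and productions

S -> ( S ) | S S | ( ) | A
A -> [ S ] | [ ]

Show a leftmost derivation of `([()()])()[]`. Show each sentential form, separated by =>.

S => SS   [S -> S S]
SS => SSS   [S -> S S]
SSS => (S)SS   [S -> ( S )]
(S)SS => (A)SS   [S -> A]
(A)SS => ([S])SS   [A -> [ S ]]
([S])SS => ([SS])SS   [S -> S S]
([SS])SS => ([()S])SS   [S -> ( )]
([()S])SS => ([()()])SS   [S -> ( )]
([()()])SS => ([()()])()S   [S -> ( )]
([()()])()S => ([()()])()A   [S -> A]
([()()])()A => ([()()])()[]   [A -> [ ]]

S => SS => SSS => (S)SS => (A)SS => ([S])SS => ([SS])SS => ([()S])SS => ([()()])SS => ([()()])()S => ([()()])()A => ([()()])()[]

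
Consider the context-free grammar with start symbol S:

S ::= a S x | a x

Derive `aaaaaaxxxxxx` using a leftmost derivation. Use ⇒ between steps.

S ⇒ aSx   [S ::= a S x]
aSx ⇒ aaSxx   [S ::= a S x]
aaSxx ⇒ aaaSxxx   [S ::= a S x]
aaaSxxx ⇒ aaaaSxxxx   [S ::= a S x]
aaaaSxxxx ⇒ aaaaaSxxxxx   [S ::= a S x]
aaaaaSxxxxx ⇒ aaaaaaxxxxxx   [S ::= a x]

S ⇒ aSx ⇒ aaSxx ⇒ aaaSxxx ⇒ aaaaSxxxx ⇒ aaaaaSxxxxx ⇒ aaaaaaxxxxxx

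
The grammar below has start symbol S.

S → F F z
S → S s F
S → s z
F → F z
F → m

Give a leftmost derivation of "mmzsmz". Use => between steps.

S => SsF   [S → S s F]
SsF => FFzsF   [S → F F z]
FFzsF => mFzsF   [F → m]
mFzsF => mmzsF   [F → m]
mmzsF => mmzsFz   [F → F z]
mmzsFz => mmzsmz   [F → m]

S => SsF => FFzsF => mFzsF => mmzsF => mmzsFz => mmzsmz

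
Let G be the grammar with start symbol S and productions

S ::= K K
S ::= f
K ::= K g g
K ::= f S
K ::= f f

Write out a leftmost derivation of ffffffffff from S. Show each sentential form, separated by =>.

S => KK   [S ::= K K]
KK => ffK   [K ::= f f]
ffK => fffS   [K ::= f S]
fffS => fffKK   [S ::= K K]
fffKK => ffffSK   [K ::= f S]
ffffSK => fffffK   [S ::= f]
fffffK => ffffffS   [K ::= f S]
ffffffS => ffffffKK   [S ::= K K]
ffffffKK => fffffffSK   [K ::= f S]
fffffffSK => ffffffffK   [S ::= f]
ffffffffK => ffffffffff   [K ::= f f]

S => KK => ffK => fffS => fffKK => ffffSK => fffffK => ffffffS => ffffffKK => fffffffSK => ffffffffK => ffffffffff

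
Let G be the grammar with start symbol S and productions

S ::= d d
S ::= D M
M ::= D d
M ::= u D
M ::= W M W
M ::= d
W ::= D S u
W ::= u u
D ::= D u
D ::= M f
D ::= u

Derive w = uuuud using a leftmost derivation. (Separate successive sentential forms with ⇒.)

S ⇒ DM   [S ::= D M]
DM ⇒ DuM   [D ::= D u]
DuM ⇒ DuuM   [D ::= D u]
DuuM ⇒ DuuuM   [D ::= D u]
DuuuM ⇒ uuuuM   [D ::= u]
uuuuM ⇒ uuuud   [M ::= d]

S⇒DM⇒DuM⇒DuuM⇒DuuuM⇒uuuuM⇒uuuud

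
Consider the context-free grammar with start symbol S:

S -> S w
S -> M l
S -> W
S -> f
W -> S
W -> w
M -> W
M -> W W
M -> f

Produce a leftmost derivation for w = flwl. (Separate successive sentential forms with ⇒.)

S ⇒ Ml ⇒ WWl ⇒ SWl ⇒ MlWl ⇒ WlWl ⇒ SlWl ⇒ flWl ⇒ flwl

S ⇒ Ml   [S -> M l]
Ml ⇒ WWl   [M -> W W]
WWl ⇒ SWl   [W -> S]
SWl ⇒ MlWl   [S -> M l]
MlWl ⇒ WlWl   [M -> W]
WlWl ⇒ SlWl   [W -> S]
SlWl ⇒ flWl   [S -> f]
flWl ⇒ flwl   [W -> w]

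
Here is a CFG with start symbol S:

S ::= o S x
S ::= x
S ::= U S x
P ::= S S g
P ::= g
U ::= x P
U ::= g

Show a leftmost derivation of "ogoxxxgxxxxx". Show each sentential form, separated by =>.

S=>oSx=>oUSxx=>ogSxx=>ogoSxxx=>ogoUSxxxx=>ogoxPSxxxx=>ogoxSSgSxxxx=>ogoxxSgSxxxx=>ogoxxxgSxxxx=>ogoxxxgxxxxx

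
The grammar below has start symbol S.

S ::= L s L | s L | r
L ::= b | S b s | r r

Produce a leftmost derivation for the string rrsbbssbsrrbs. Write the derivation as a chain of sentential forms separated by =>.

S=>LsL=>SbssL=>LsLbssL=>rrsLbssL=>rrsbbssL=>rrsbbssSbs=>rrsbbssLsLbs=>rrsbbssbsLbs=>rrsbbssbsrrbs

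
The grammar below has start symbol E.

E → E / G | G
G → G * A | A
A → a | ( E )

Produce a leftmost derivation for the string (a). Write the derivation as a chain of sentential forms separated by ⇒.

E⇒G⇒A⇒(E)⇒(G)⇒(A)⇒(a)

E ⇒ G   [E → G]
G ⇒ A   [G → A]
A ⇒ (E)   [A → ( E )]
(E) ⇒ (G)   [E → G]
(G) ⇒ (A)   [G → A]
(A) ⇒ (a)   [A → a]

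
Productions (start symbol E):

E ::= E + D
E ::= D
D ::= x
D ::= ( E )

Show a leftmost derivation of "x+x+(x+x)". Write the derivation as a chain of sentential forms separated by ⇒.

E ⇒ E+D ⇒ E+D+D ⇒ D+D+D ⇒ x+D+D ⇒ x+x+D ⇒ x+x+(E) ⇒ x+x+(E+D) ⇒ x+x+(D+D) ⇒ x+x+(x+D) ⇒ x+x+(x+x)

E ⇒ E+D   [E ::= E + D]
E+D ⇒ E+D+D   [E ::= E + D]
E+D+D ⇒ D+D+D   [E ::= D]
D+D+D ⇒ x+D+D   [D ::= x]
x+D+D ⇒ x+x+D   [D ::= x]
x+x+D ⇒ x+x+(E)   [D ::= ( E )]
x+x+(E) ⇒ x+x+(E+D)   [E ::= E + D]
x+x+(E+D) ⇒ x+x+(D+D)   [E ::= D]
x+x+(D+D) ⇒ x+x+(x+D)   [D ::= x]
x+x+(x+D) ⇒ x+x+(x+x)   [D ::= x]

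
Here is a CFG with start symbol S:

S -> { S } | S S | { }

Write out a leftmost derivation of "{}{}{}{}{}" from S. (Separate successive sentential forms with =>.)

S => SS => SSS => SSSS => SSSSS => {}SSSS => {}{}SSS => {}{}{}SS => {}{}{}{}S => {}{}{}{}{}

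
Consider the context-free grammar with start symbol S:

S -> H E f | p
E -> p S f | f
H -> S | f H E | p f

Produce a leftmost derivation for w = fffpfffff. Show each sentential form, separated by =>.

S => HEf => fHEEf => ffHEEEf => fffHEEEEf => fffSEEEEf => fffpEEEEf => fffpfEEEf => fffpffEEf => fffpfffEf => fffpfffff

S => HEf   [S -> H E f]
HEf => fHEEf   [H -> f H E]
fHEEf => ffHEEEf   [H -> f H E]
ffHEEEf => fffHEEEEf   [H -> f H E]
fffHEEEEf => fffSEEEEf   [H -> S]
fffSEEEEf => fffpEEEEf   [S -> p]
fffpEEEEf => fffpfEEEf   [E -> f]
fffpfEEEf => fffpffEEf   [E -> f]
fffpffEEf => fffpfffEf   [E -> f]
fffpfffEf => fffpfffff   [E -> f]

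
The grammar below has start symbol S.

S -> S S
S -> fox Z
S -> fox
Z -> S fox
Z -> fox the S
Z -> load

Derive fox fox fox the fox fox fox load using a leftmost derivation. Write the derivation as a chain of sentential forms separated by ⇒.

S ⇒ S S ⇒ S S S ⇒ fox S S ⇒ fox fox Z S ⇒ fox fox fox the S S ⇒ fox fox fox the S S S ⇒ fox fox fox the fox S S ⇒ fox fox fox the fox fox S ⇒ fox fox fox the fox fox fox Z ⇒ fox fox fox the fox fox fox load

S ⇒ S S   [S -> S S]
S S ⇒ S S S   [S -> S S]
S S S ⇒ fox S S   [S -> fox]
fox S S ⇒ fox fox Z S   [S -> fox Z]
fox fox Z S ⇒ fox fox fox the S S   [Z -> fox the S]
fox fox fox the S S ⇒ fox fox fox the S S S   [S -> S S]
fox fox fox the S S S ⇒ fox fox fox the fox S S   [S -> fox]
fox fox fox the fox S S ⇒ fox fox fox the fox fox S   [S -> fox]
fox fox fox the fox fox S ⇒ fox fox fox the fox fox fox Z   [S -> fox Z]
fox fox fox the fox fox fox Z ⇒ fox fox fox the fox fox fox load   [Z -> load]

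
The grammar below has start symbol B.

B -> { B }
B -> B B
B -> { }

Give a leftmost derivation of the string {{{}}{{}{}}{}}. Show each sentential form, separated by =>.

B => {B}   [B -> { B }]
{B} => {BB}   [B -> B B]
{BB} => {{B}B}   [B -> { B }]
{{B}B} => {{{}}B}   [B -> { }]
{{{}}B} => {{{}}BB}   [B -> B B]
{{{}}BB} => {{{}}{B}B}   [B -> { B }]
{{{}}{B}B} => {{{}}{BB}B}   [B -> B B]
{{{}}{BB}B} => {{{}}{{}B}B}   [B -> { }]
{{{}}{{}B}B} => {{{}}{{}{}}B}   [B -> { }]
{{{}}{{}{}}B} => {{{}}{{}{}}{}}   [B -> { }]

B => {B} => {BB} => {{B}B} => {{{}}B} => {{{}}BB} => {{{}}{B}B} => {{{}}{BB}B} => {{{}}{{}B}B} => {{{}}{{}{}}B} => {{{}}{{}{}}{}}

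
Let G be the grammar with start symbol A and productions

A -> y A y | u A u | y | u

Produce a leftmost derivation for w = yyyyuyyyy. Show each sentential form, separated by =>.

A => yAy => yyAyy => yyyAyyy => yyyyAyyyy => yyyyuyyyy

A => yAy   [A -> y A y]
yAy => yyAyy   [A -> y A y]
yyAyy => yyyAyyy   [A -> y A y]
yyyAyyy => yyyyAyyyy   [A -> y A y]
yyyyAyyyy => yyyyuyyyy   [A -> u]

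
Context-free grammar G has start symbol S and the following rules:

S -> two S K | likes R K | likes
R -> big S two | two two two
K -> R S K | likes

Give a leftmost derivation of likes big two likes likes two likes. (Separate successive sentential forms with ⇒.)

S ⇒ likes R K ⇒ likes big S two K ⇒ likes big two S K two K ⇒ likes big two likes K two K ⇒ likes big two likes likes two K ⇒ likes big two likes likes two likes

S ⇒ likes R K   [S -> likes R K]
likes R K ⇒ likes big S two K   [R -> big S two]
likes big S two K ⇒ likes big two S K two K   [S -> two S K]
likes big two S K two K ⇒ likes big two likes K two K   [S -> likes]
likes big two likes K two K ⇒ likes big two likes likes two K   [K -> likes]
likes big two likes likes two K ⇒ likes big two likes likes two likes   [K -> likes]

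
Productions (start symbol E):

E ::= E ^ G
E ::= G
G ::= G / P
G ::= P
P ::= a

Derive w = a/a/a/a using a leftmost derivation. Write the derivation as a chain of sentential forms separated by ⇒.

E ⇒ G   [E ::= G]
G ⇒ G/P   [G ::= G / P]
G/P ⇒ G/P/P   [G ::= G / P]
G/P/P ⇒ G/P/P/P   [G ::= G / P]
G/P/P/P ⇒ P/P/P/P   [G ::= P]
P/P/P/P ⇒ a/P/P/P   [P ::= a]
a/P/P/P ⇒ a/a/P/P   [P ::= a]
a/a/P/P ⇒ a/a/a/P   [P ::= a]
a/a/a/P ⇒ a/a/a/a   [P ::= a]

E⇒G⇒G/P⇒G/P/P⇒G/P/P/P⇒P/P/P/P⇒a/P/P/P⇒a/a/P/P⇒a/a/a/P⇒a/a/a/a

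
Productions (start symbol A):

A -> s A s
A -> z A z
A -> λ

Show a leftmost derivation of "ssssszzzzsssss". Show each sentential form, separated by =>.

A => sAs => ssAss => sssAsss => ssssAssss => sssssAsssss => ssssszAzsssss => ssssszzAzzsssss => ssssszzzzsssss

A => sAs   [A -> s A s]
sAs => ssAss   [A -> s A s]
ssAss => sssAsss   [A -> s A s]
sssAsss => ssssAssss   [A -> s A s]
ssssAssss => sssssAsssss   [A -> s A s]
sssssAsssss => ssssszAzsssss   [A -> z A z]
ssssszAzsssss => ssssszzAzzsssss   [A -> z A z]
ssssszzAzzsssss => ssssszzzzsssss   [A -> λ]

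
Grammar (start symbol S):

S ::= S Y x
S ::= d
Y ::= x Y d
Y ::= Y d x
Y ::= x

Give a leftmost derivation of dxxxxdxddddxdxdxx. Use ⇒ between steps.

S ⇒ SYx ⇒ dYx ⇒ dYdxx ⇒ dYdxdxx ⇒ dYdxdxdxx ⇒ dxYddxdxdxx ⇒ dxxYdddxdxdxx ⇒ dxxxYddddxdxdxx ⇒ dxxxYdxddddxdxdxx ⇒ dxxxxdxddddxdxdxx

S ⇒ SYx   [S ::= S Y x]
SYx ⇒ dYx   [S ::= d]
dYx ⇒ dYdxx   [Y ::= Y d x]
dYdxx ⇒ dYdxdxx   [Y ::= Y d x]
dYdxdxx ⇒ dYdxdxdxx   [Y ::= Y d x]
dYdxdxdxx ⇒ dxYddxdxdxx   [Y ::= x Y d]
dxYddxdxdxx ⇒ dxxYdddxdxdxx   [Y ::= x Y d]
dxxYdddxdxdxx ⇒ dxxxYddddxdxdxx   [Y ::= x Y d]
dxxxYddddxdxdxx ⇒ dxxxYdxddddxdxdxx   [Y ::= Y d x]
dxxxYdxddddxdxdxx ⇒ dxxxxdxddddxdxdxx   [Y ::= x]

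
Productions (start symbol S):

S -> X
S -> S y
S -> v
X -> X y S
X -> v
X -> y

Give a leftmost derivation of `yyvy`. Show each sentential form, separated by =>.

S => Sy => Xy => XySy => yySy => yyvy

S => Sy   [S -> S y]
Sy => Xy   [S -> X]
Xy => XySy   [X -> X y S]
XySy => yySy   [X -> y]
yySy => yyvy   [S -> v]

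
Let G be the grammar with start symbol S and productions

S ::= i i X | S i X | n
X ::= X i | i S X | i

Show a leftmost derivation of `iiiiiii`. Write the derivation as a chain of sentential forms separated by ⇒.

S ⇒ SiX ⇒ SiXiX ⇒ iiXiXiX ⇒ iiiiXiX ⇒ iiiiiiX ⇒ iiiiiii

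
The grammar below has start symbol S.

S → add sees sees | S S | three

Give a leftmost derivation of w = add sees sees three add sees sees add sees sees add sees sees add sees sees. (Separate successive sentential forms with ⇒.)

S ⇒ S S   [S → S S]
S S ⇒ add sees sees S   [S → add sees sees]
add sees sees S ⇒ add sees sees S S   [S → S S]
add sees sees S S ⇒ add sees sees S S S   [S → S S]
add sees sees S S S ⇒ add sees sees three S S   [S → three]
add sees sees three S S ⇒ add sees sees three S S S   [S → S S]
add sees sees three S S S ⇒ add sees sees three add sees sees S S   [S → add sees sees]
add sees sees three add sees sees S S ⇒ add sees sees three add sees sees S S S   [S → S S]
add sees sees three add sees sees S S S ⇒ add sees sees three add sees sees add sees sees S S   [S → add sees sees]
add sees sees three add sees sees add sees sees S S ⇒ add sees sees three add sees sees add sees sees add sees sees S   [S → add sees sees]
add sees sees three add sees sees add sees sees add sees sees S ⇒ add sees sees three add sees sees add sees sees add sees sees add sees sees   [S → add sees sees]

S ⇒ S S ⇒ add sees sees S ⇒ add sees sees S S ⇒ add sees sees S S S ⇒ add sees sees three S S ⇒ add sees sees three S S S ⇒ add sees sees three add sees sees S S ⇒ add sees sees three add sees sees S S S ⇒ add sees sees three add sees sees add sees sees S S ⇒ add sees sees three add sees sees add sees sees add sees sees S ⇒ add sees sees three add sees sees add sees sees add sees sees add sees sees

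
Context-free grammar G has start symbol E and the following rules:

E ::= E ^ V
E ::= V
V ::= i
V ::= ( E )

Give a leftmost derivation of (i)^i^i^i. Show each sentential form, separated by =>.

E => E^V   [E ::= E ^ V]
E^V => E^V^V   [E ::= E ^ V]
E^V^V => E^V^V^V   [E ::= E ^ V]
E^V^V^V => V^V^V^V   [E ::= V]
V^V^V^V => (E)^V^V^V   [V ::= ( E )]
(E)^V^V^V => (V)^V^V^V   [E ::= V]
(V)^V^V^V => (i)^V^V^V   [V ::= i]
(i)^V^V^V => (i)^i^V^V   [V ::= i]
(i)^i^V^V => (i)^i^i^V   [V ::= i]
(i)^i^i^V => (i)^i^i^i   [V ::= i]

E=>E^V=>E^V^V=>E^V^V^V=>V^V^V^V=>(E)^V^V^V=>(V)^V^V^V=>(i)^V^V^V=>(i)^i^V^V=>(i)^i^i^V=>(i)^i^i^i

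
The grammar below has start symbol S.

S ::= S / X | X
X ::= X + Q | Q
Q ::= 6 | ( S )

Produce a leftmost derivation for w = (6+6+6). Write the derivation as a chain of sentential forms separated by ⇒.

S ⇒ X ⇒ Q ⇒ (S) ⇒ (X) ⇒ (X+Q) ⇒ (X+Q+Q) ⇒ (Q+Q+Q) ⇒ (6+Q+Q) ⇒ (6+6+Q) ⇒ (6+6+6)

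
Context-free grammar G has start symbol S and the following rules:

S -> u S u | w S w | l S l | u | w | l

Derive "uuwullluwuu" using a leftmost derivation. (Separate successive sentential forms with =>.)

S => uSu   [S -> u S u]
uSu => uuSuu   [S -> u S u]
uuSuu => uuwSwuu   [S -> w S w]
uuwSwuu => uuwuSuwuu   [S -> u S u]
uuwuSuwuu => uuwulSluwuu   [S -> l S l]
uuwulSluwuu => uuwullluwuu   [S -> l]

S => uSu => uuSuu => uuwSwuu => uuwuSuwuu => uuwulSluwuu => uuwullluwuu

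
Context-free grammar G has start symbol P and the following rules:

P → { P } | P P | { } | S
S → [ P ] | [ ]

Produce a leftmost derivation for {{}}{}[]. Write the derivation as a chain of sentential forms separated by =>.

P => PP => {P}P => {{}}P => {{}}PP => {{}}{}P => {{}}{}S => {{}}{}[]

P => PP   [P → P P]
PP => {P}P   [P → { P }]
{P}P => {{}}P   [P → { }]
{{}}P => {{}}PP   [P → P P]
{{}}PP => {{}}{}P   [P → { }]
{{}}{}P => {{}}{}S   [P → S]
{{}}{}S => {{}}{}[]   [S → [ ]]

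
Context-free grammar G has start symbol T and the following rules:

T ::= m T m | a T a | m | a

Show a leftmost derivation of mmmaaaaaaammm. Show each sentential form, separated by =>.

T => mTm   [T ::= m T m]
mTm => mmTmm   [T ::= m T m]
mmTmm => mmmTmmm   [T ::= m T m]
mmmTmmm => mmmaTammm   [T ::= a T a]
mmmaTammm => mmmaaTaammm   [T ::= a T a]
mmmaaTaammm => mmmaaaTaaammm   [T ::= a T a]
mmmaaaTaaammm => mmmaaaaaaammm   [T ::= a]

T=>mTm=>mmTmm=>mmmTmmm=>mmmaTammm=>mmmaaTaammm=>mmmaaaTaaammm=>mmmaaaaaaammm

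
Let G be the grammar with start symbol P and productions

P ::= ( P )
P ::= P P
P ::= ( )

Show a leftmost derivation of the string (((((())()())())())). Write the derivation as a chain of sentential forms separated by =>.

P => (P) => ((P)) => ((PP)) => (((P)P)) => (((PP)P)) => ((((P)P)P)) => ((((PP)P)P)) => ((((PPP)P)P)) => (((((P)PP)P)P)) => (((((())PP)P)P)) => (((((())()P)P)P)) => (((((())()())P)P)) => (((((())()())())P)) => (((((())()())())()))

P => (P)   [P ::= ( P )]
(P) => ((P))   [P ::= ( P )]
((P)) => ((PP))   [P ::= P P]
((PP)) => (((P)P))   [P ::= ( P )]
(((P)P)) => (((PP)P))   [P ::= P P]
(((PP)P)) => ((((P)P)P))   [P ::= ( P )]
((((P)P)P)) => ((((PP)P)P))   [P ::= P P]
((((PP)P)P)) => ((((PPP)P)P))   [P ::= P P]
((((PPP)P)P)) => (((((P)PP)P)P))   [P ::= ( P )]
(((((P)PP)P)P)) => (((((())PP)P)P))   [P ::= ( )]
(((((())PP)P)P)) => (((((())()P)P)P))   [P ::= ( )]
(((((())()P)P)P)) => (((((())()())P)P))   [P ::= ( )]
(((((())()())P)P)) => (((((())()())())P))   [P ::= ( )]
(((((())()())())P)) => (((((())()())())()))   [P ::= ( )]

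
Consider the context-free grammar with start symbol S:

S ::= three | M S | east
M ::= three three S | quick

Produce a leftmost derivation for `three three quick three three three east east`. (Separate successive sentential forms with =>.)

S => M S   [S ::= M S]
M S => three three S S   [M ::= three three S]
three three S S => three three M S S   [S ::= M S]
three three M S S => three three quick S S   [M ::= quick]
three three quick S S => three three quick M S S   [S ::= M S]
three three quick M S S => three three quick three three S S S   [M ::= three three S]
three three quick three three S S S => three three quick three three three S S   [S ::= three]
three three quick three three three S S => three three quick three three three east S   [S ::= east]
three three quick three three three east S => three three quick three three three east east   [S ::= east]

S => M S => three three S S => three three M S S => three three quick S S => three three quick M S S => three three quick three three S S S => three three quick three three three S S => three three quick three three three east S => three three quick three three three east east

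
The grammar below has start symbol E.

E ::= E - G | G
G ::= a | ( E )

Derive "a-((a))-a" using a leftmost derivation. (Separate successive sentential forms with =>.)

E => E-G   [E ::= E - G]
E-G => E-G-G   [E ::= E - G]
E-G-G => G-G-G   [E ::= G]
G-G-G => a-G-G   [G ::= a]
a-G-G => a-(E)-G   [G ::= ( E )]
a-(E)-G => a-(G)-G   [E ::= G]
a-(G)-G => a-((E))-G   [G ::= ( E )]
a-((E))-G => a-((G))-G   [E ::= G]
a-((G))-G => a-((a))-G   [G ::= a]
a-((a))-G => a-((a))-a   [G ::= a]

E=>E-G=>E-G-G=>G-G-G=>a-G-G=>a-(E)-G=>a-(G)-G=>a-((E))-G=>a-((G))-G=>a-((a))-G=>a-((a))-a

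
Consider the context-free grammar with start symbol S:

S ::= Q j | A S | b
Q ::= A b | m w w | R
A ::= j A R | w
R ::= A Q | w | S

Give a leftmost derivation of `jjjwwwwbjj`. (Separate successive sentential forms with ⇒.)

S ⇒ Qj   [S ::= Q j]
Qj ⇒ Rj   [Q ::= R]
Rj ⇒ Sj   [R ::= S]
Sj ⇒ Qjj   [S ::= Q j]
Qjj ⇒ Abjj   [Q ::= A b]
Abjj ⇒ jARbjj   [A ::= j A R]
jARbjj ⇒ jjARRbjj   [A ::= j A R]
jjARRbjj ⇒ jjjARRRbjj   [A ::= j A R]
jjjARRRbjj ⇒ jjjwRRRbjj   [A ::= w]
jjjwRRRbjj ⇒ jjjwwRRbjj   [R ::= w]
jjjwwRRbjj ⇒ jjjwwwRbjj   [R ::= w]
jjjwwwRbjj ⇒ jjjwwwwbjj   [R ::= w]

S⇒Qj⇒Rj⇒Sj⇒Qjj⇒Abjj⇒jARbjj⇒jjARRbjj⇒jjjARRRbjj⇒jjjwRRRbjj⇒jjjwwRRbjj⇒jjjwwwRbjj⇒jjjwwwwbjj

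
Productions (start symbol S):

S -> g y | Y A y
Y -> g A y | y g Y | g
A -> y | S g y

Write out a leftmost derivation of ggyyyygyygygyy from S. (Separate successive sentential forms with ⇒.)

S⇒YAy⇒gAyAy⇒gSgyyAy⇒gYAygyyAy⇒ggAyAygyyAy⇒ggyyAygyyAy⇒ggyyyygyyAy⇒ggyyyygyySgyy⇒ggyyyygyygygyy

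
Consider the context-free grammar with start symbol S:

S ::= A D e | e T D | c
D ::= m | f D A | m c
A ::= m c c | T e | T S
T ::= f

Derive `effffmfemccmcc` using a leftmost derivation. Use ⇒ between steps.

S ⇒ eTD ⇒ efD ⇒ effDA ⇒ efffDAA ⇒ effffDAAA ⇒ effffmAAA ⇒ effffmTeAA ⇒ effffmfeAA ⇒ effffmfemccA ⇒ effffmfemccmcc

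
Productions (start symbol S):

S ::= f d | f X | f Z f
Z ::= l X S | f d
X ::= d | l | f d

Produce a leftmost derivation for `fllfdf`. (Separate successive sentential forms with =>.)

S => fZf   [S ::= f Z f]
fZf => flXSf   [Z ::= l X S]
flXSf => fllSf   [X ::= l]
fllSf => fllfdf   [S ::= f d]

S => fZf => flXSf => fllSf => fllfdf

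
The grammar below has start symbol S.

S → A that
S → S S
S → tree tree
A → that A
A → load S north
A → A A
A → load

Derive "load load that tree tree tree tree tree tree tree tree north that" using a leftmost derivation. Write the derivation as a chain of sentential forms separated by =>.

S => A that => load S north that => load S S north that => load S S S north that => load S S S S north that => load S S S S S north that => load A that S S S S north that => load load that S S S S north that => load load that tree tree S S S north that => load load that tree tree tree tree S S north that => load load that tree tree tree tree tree tree S north that => load load that tree tree tree tree tree tree tree tree north that

S => A that   [S → A that]
A that => load S north that   [A → load S north]
load S north that => load S S north that   [S → S S]
load S S north that => load S S S north that   [S → S S]
load S S S north that => load S S S S north that   [S → S S]
load S S S S north that => load S S S S S north that   [S → S S]
load S S S S S north that => load A that S S S S north that   [S → A that]
load A that S S S S north that => load load that S S S S north that   [A → load]
load load that S S S S north that => load load that tree tree S S S north that   [S → tree tree]
load load that tree tree S S S north that => load load that tree tree tree tree S S north that   [S → tree tree]
load load that tree tree tree tree S S north that => load load that tree tree tree tree tree tree S north that   [S → tree tree]
load load that tree tree tree tree tree tree S north that => load load that tree tree tree tree tree tree tree tree north that   [S → tree tree]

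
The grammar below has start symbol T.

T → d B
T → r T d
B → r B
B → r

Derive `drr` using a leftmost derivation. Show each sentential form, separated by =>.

T=>dB=>drB=>drr

T => dB   [T → d B]
dB => drB   [B → r B]
drB => drr   [B → r]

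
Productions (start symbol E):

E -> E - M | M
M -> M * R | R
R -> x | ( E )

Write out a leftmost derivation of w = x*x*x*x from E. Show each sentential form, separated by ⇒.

E ⇒ M ⇒ M*R ⇒ M*R*R ⇒ M*R*R*R ⇒ R*R*R*R ⇒ x*R*R*R ⇒ x*x*R*R ⇒ x*x*x*R ⇒ x*x*x*x

E ⇒ M   [E -> M]
M ⇒ M*R   [M -> M * R]
M*R ⇒ M*R*R   [M -> M * R]
M*R*R ⇒ M*R*R*R   [M -> M * R]
M*R*R*R ⇒ R*R*R*R   [M -> R]
R*R*R*R ⇒ x*R*R*R   [R -> x]
x*R*R*R ⇒ x*x*R*R   [R -> x]
x*x*R*R ⇒ x*x*x*R   [R -> x]
x*x*x*R ⇒ x*x*x*x   [R -> x]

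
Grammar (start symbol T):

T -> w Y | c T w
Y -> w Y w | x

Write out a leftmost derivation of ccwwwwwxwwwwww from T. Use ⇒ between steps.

T⇒cTw⇒ccTww⇒ccwYww⇒ccwwYwww⇒ccwwwYwwww⇒ccwwwwYwwwww⇒ccwwwwwYwwwwww⇒ccwwwwwxwwwwww

T ⇒ cTw   [T -> c T w]
cTw ⇒ ccTww   [T -> c T w]
ccTww ⇒ ccwYww   [T -> w Y]
ccwYww ⇒ ccwwYwww   [Y -> w Y w]
ccwwYwww ⇒ ccwwwYwwww   [Y -> w Y w]
ccwwwYwwww ⇒ ccwwwwYwwwww   [Y -> w Y w]
ccwwwwYwwwww ⇒ ccwwwwwYwwwwww   [Y -> w Y w]
ccwwwwwYwwwwww ⇒ ccwwwwwxwwwwww   [Y -> x]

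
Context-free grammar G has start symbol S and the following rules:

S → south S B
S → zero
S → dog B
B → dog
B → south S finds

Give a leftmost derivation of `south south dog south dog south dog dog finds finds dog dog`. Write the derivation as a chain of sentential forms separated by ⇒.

S ⇒ south S B   [S → south S B]
south S B ⇒ south south S B B   [S → south S B]
south south S B B ⇒ south south dog B B B   [S → dog B]
south south dog B B B ⇒ south south dog south S finds B B   [B → south S finds]
south south dog south S finds B B ⇒ south south dog south dog B finds B B   [S → dog B]
south south dog south dog B finds B B ⇒ south south dog south dog south S finds finds B B   [B → south S finds]
south south dog south dog south S finds finds B B ⇒ south south dog south dog south dog B finds finds B B   [S → dog B]
south south dog south dog south dog B finds finds B B ⇒ south south dog south dog south dog dog finds finds B B   [B → dog]
south south dog south dog south dog dog finds finds B B ⇒ south south dog south dog south dog dog finds finds dog B   [B → dog]
south south dog south dog south dog dog finds finds dog B ⇒ south south dog south dog south dog dog finds finds dog dog   [B → dog]

S ⇒ south S B ⇒ south south S B B ⇒ south south dog B B B ⇒ south south dog south S finds B B ⇒ south south dog south dog B finds B B ⇒ south south dog south dog south S finds finds B B ⇒ south south dog south dog south dog B finds finds B B ⇒ south south dog south dog south dog dog finds finds B B ⇒ south south dog south dog south dog dog finds finds dog B ⇒ south south dog south dog south dog dog finds finds dog dog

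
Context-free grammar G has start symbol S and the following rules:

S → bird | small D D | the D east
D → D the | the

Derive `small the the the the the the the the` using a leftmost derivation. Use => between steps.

S => small D D => small D the D => small D the the D => small D the the the D => small D the the the the D => small D the the the the the D => small D the the the the the the D => small the the the the the the the D => small the the the the the the the the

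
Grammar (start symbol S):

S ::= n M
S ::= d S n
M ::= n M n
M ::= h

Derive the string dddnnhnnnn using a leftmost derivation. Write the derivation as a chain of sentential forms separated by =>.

S => dSn => ddSnn => dddSnnn => dddnMnnn => dddnnMnnnn => dddnnhnnnn

S => dSn   [S ::= d S n]
dSn => ddSnn   [S ::= d S n]
ddSnn => dddSnnn   [S ::= d S n]
dddSnnn => dddnMnnn   [S ::= n M]
dddnMnnn => dddnnMnnnn   [M ::= n M n]
dddnnMnnnn => dddnnhnnnn   [M ::= h]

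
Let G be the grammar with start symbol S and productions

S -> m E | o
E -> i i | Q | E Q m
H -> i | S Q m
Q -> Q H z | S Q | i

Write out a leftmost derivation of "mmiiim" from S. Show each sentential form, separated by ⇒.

S ⇒ mE   [S -> m E]
mE ⇒ mEQm   [E -> E Q m]
mEQm ⇒ mQQm   [E -> Q]
mQQm ⇒ mSQQm   [Q -> S Q]
mSQQm ⇒ mmEQQm   [S -> m E]
mmEQQm ⇒ mmQQQm   [E -> Q]
mmQQQm ⇒ mmiQQm   [Q -> i]
mmiQQm ⇒ mmiiQm   [Q -> i]
mmiiQm ⇒ mmiiim   [Q -> i]

S⇒mE⇒mEQm⇒mQQm⇒mSQQm⇒mmEQQm⇒mmQQQm⇒mmiQQm⇒mmiiQm⇒mmiiim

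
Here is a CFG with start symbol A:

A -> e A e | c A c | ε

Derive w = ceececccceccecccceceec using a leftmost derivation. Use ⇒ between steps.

A⇒cAc⇒ceAec⇒ceeAeec⇒ceecAceec⇒ceeceAeceec⇒ceececAceceec⇒ceececcAcceceec⇒ceececccAccceceec⇒ceececcccAcccceceec⇒ceececccceAecccceceec⇒ceececcccecAcecccceceec⇒ceececccceccecccceceec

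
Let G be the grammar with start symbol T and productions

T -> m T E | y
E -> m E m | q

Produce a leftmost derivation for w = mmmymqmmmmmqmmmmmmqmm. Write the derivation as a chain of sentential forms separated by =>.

T => mTE => mmTEE => mmmTEEE => mmmyEEE => mmmymEmEE => mmmymqmEE => mmmymqmmEmE => mmmymqmmmEmmE => mmmymqmmmmEmmmE => mmmymqmmmmmEmmmmE => mmmymqmmmmmqmmmmE => mmmymqmmmmmqmmmmmEm => mmmymqmmmmmqmmmmmmEmm => mmmymqmmmmmqmmmmmmqmm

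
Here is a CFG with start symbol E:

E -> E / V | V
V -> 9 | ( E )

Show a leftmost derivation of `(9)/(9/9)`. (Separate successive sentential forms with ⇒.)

E ⇒ E/V   [E -> E / V]
E/V ⇒ V/V   [E -> V]
V/V ⇒ (E)/V   [V -> ( E )]
(E)/V ⇒ (V)/V   [E -> V]
(V)/V ⇒ (9)/V   [V -> 9]
(9)/V ⇒ (9)/(E)   [V -> ( E )]
(9)/(E) ⇒ (9)/(E/V)   [E -> E / V]
(9)/(E/V) ⇒ (9)/(V/V)   [E -> V]
(9)/(V/V) ⇒ (9)/(9/V)   [V -> 9]
(9)/(9/V) ⇒ (9)/(9/9)   [V -> 9]

E ⇒ E/V ⇒ V/V ⇒ (E)/V ⇒ (V)/V ⇒ (9)/V ⇒ (9)/(E) ⇒ (9)/(E/V) ⇒ (9)/(V/V) ⇒ (9)/(9/V) ⇒ (9)/(9/9)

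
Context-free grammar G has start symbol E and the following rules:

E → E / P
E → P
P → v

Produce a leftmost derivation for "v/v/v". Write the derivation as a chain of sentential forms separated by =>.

E=>E/P=>E/P/P=>P/P/P=>v/P/P=>v/v/P=>v/v/v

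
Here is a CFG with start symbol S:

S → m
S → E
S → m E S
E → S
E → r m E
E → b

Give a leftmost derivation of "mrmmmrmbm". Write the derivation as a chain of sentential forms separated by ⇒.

S⇒mES⇒mrmES⇒mrmSS⇒mrmmS⇒mrmmmES⇒mrmmmrmES⇒mrmmmrmbS⇒mrmmmrmbm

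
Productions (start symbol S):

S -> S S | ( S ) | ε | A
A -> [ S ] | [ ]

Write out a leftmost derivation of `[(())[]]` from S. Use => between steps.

S => A => [S] => [SS] => [(S)S] => [((S))S] => [(())S] => [(())A] => [(())[S]] => [(())[]]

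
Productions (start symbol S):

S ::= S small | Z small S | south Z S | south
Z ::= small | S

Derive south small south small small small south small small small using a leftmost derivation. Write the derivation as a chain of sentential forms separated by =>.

S => S small => south Z S small => south small S small => south small S small small => south small south Z S small small => south small south small S small small => south small south small Z small S small small => south small south small small small S small small => south small south small small small S small small small => south small south small small small south small small small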